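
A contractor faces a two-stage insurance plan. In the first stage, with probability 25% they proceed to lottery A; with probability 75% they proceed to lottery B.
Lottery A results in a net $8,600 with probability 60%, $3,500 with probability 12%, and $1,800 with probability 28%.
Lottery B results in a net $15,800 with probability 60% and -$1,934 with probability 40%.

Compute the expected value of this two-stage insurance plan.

EV(A) = 0.6 × 8600 + 0.12 × 3500 + 0.28 × 1800 = 5160 + 420 + 504 = 6084
EV(B) = 0.6 × 15800 + 0.4 × (-1934) = 9480 − 773.6 = 8706.4
Overall = 0.25 × 6084 + 0.75 × 8706.4 = 1521 + 6529.8 = 8050.8

$8,050.80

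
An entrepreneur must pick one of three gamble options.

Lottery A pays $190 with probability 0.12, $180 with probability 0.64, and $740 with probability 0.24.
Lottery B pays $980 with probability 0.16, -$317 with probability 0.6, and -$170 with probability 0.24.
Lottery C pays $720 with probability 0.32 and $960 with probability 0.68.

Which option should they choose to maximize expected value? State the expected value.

Lottery A = 0.12 × 190 + 0.64 × 180 + 0.24 × 740 = 22.8 + 115.2 + 177.6 = 315.6
Lottery B = 0.16 × 980 + 0.6 × (-317) + 0.24 × (-170) = 156.8 − 190.2 − 40.8 = -74.2
Lottery C = 0.32 × 720 + 0.68 × 960 = 230.4 + 652.8 = 883.2

Lottery C ($883.20)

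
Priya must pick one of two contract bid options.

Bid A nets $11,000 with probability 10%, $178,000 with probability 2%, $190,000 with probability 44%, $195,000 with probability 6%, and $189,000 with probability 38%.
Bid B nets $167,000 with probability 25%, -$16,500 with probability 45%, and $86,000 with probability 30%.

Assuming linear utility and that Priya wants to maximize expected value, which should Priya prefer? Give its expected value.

Bid A ($171,780)

Bid A = 0.1 × 11000 + 0.02 × 178000 + 0.44 × 190000 + 0.06 × 195000 + 0.38 × 189000 = 1100 + 3560 + 83600 + 11700 + 71820 = 171780
Bid B = 0.25 × 167000 + 0.45 × (-16500) + 0.3 × 86000 = 41750 − 7425 + 25800 = 60125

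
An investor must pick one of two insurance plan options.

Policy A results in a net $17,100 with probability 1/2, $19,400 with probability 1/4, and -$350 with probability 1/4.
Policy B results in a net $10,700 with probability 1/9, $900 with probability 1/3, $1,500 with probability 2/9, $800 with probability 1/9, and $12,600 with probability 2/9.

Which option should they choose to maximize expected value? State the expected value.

Policy A ($13,312.50)

Policy A = 1/2 × 17100 + 1/4 × 19400 + 1/4 × (-350) = 8550 + 4850 − 87.5 = 13312.5
Policy B = 1/9 × 10700 + 1/3 × 900 + 2/9 × 1500 + 1/9 × 800 + 2/9 × 12600 = 1188.8889 + 300 + 333.3333 + 88.8889 + 2800 = 4711.1111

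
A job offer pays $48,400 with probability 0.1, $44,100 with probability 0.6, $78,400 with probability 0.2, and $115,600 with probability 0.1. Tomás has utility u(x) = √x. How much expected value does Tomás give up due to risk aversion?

$1,896

E[u] = 0.1·√48400 + 0.6·√44100 + 0.2·√78400 + 0.1·√115600 = 0.1·220 + 0.6·210 + 0.2·280 + 0.1·340 = 238
CE = (238)² = 56644
Risk premium = EV − CE = 58540 − 56644 = 1896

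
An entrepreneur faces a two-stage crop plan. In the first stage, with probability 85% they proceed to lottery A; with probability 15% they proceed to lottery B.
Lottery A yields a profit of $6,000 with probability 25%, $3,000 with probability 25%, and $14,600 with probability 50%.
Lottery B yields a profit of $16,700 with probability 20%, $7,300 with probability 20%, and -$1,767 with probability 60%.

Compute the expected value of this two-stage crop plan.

EV(A) = 0.25 × 6000 + 0.25 × 3000 + 0.5 × 14600 = 1500 + 750 + 7300 = 9550
EV(B) = 0.2 × 16700 + 0.2 × 7300 + 0.6 × (-1767) = 3340 + 1460 − 1060.2 = 3739.8
Overall = 0.85 × 9550 + 0.15 × 3739.8 = 8117.5 + 560.97 = 8678.47

$8,678.47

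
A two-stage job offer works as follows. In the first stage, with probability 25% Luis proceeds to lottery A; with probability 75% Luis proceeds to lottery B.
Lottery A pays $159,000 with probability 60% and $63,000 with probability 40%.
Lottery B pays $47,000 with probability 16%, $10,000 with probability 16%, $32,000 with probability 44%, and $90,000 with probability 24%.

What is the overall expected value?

$63,750

EV(A) = 0.6 × 159000 + 0.4 × 63000 = 95400 + 25200 = 120600
EV(B) = 0.16 × 47000 + 0.16 × 10000 + 0.44 × 32000 + 0.24 × 90000 = 7520 + 1600 + 14080 + 21600 = 44800
Overall = 0.25 × 120600 + 0.75 × 44800 = 30150 + 33600 = 63750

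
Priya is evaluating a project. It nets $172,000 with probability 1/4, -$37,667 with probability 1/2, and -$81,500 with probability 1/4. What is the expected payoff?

$3,791.50

EV = 1/4 × 172000 + 1/2 × (-37667) + 1/4 × (-81500) = 43000 − 18833.5 − 20375 = 3791.5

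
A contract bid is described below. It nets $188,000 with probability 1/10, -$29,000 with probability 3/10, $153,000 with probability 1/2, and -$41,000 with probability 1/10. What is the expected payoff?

$82,500

EV = 1/10 × 188000 + 3/10 × (-29000) + 1/2 × 153000 + 1/10 × (-41000) = 18800 − 8700 + 76500 − 4100 = 82500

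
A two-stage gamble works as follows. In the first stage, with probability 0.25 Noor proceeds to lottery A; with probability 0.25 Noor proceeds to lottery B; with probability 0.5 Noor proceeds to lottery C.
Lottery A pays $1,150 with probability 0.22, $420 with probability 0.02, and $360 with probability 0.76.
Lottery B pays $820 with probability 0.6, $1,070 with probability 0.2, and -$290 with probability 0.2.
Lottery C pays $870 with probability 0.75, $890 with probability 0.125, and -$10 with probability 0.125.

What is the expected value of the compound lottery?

EV(A) = 0.22 × 1150 + 0.02 × 420 + 0.76 × 360 = 253 + 8.4 + 273.6 = 535
EV(B) = 0.6 × 820 + 0.2 × 1070 + 0.2 × (-290) = 492 + 214 − 58 = 648
EV(C) = 0.75 × 870 + 0.125 × 890 + 0.125 × (-10) = 652.5 + 111.25 − 1.25 = 762.5
Overall = 0.25 × 535 + 0.25 × 648 + 0.5 × 762.5 = 133.75 + 162 + 381.25 = 677

$677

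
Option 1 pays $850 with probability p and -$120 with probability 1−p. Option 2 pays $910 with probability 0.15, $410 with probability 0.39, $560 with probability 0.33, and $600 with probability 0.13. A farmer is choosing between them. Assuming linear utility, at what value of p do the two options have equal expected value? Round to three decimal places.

p = 0.700

EV(Option 2) = 0.15 × 910 + 0.39 × 410 + 0.33 × 560 + 0.13 × 600 = 136.5 + 159.9 + 184.8 + 78 = 559.2
p·850 + (1−p)·(-120) = 559.2
970p − 120 = 559.2
p = (559.2 + 120) / 970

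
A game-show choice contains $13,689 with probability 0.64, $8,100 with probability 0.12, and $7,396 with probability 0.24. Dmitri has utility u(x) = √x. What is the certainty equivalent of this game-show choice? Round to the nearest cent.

$11,303.94

E[u] = 0.64·√13689 + 0.12·√8100 + 0.24·√7396 = 0.64·117 + 0.12·90 + 0.24·86 = 106.32
CE = (106.32)² = 11303.9424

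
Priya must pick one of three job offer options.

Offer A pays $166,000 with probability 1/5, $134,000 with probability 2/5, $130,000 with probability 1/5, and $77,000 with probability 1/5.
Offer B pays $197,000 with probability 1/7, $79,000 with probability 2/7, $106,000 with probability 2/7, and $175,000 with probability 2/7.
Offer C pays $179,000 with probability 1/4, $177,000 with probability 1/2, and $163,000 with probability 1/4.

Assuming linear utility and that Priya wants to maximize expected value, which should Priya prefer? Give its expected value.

Offer A = 1/5 × 166000 + 2/5 × 134000 + 1/5 × 130000 + 1/5 × 77000 = 33200 + 53600 + 26000 + 15400 = 128200
Offer B = 1/7 × 197000 + 2/7 × 79000 + 2/7 × 106000 + 2/7 × 175000 = 28142.8571 + 22571.4286 + 30285.7143 + 50000 = 131000
Offer C = 1/4 × 179000 + 1/2 × 177000 + 1/4 × 163000 = 44750 + 88500 + 40750 = 174000

Offer C ($174,000)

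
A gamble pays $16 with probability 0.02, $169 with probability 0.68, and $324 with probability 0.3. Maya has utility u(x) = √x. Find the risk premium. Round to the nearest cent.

$7.38

E[u] = 0.02·√16 + 0.68·√169 + 0.3·√324 = 0.02·4 + 0.68·13 + 0.3·18 = 14.32
CE = (14.32)² = 205.0624
Risk premium = EV − CE = 212.44 − 205.0624 = 7.3776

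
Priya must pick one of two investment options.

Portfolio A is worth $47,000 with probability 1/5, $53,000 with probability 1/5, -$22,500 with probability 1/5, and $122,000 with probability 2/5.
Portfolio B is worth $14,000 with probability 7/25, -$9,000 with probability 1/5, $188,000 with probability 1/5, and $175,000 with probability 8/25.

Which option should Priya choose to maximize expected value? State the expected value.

Portfolio A = 1/5 × 47000 + 1/5 × 53000 + 1/5 × (-22500) + 2/5 × 122000 = 9400 + 10600 − 4500 + 48800 = 64300
Portfolio B = 7/25 × 14000 + 1/5 × (-9000) + 1/5 × 188000 + 8/25 × 175000 = 3920 − 1800 + 37600 + 56000 = 95720

Portfolio B ($95,720)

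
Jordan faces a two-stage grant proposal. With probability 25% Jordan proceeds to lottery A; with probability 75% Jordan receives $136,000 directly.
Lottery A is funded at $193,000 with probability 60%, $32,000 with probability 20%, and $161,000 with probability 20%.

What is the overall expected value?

$140,600

EV(A) = 0.6 × 193000 + 0.2 × 32000 + 0.2 × 161000 = 115800 + 6400 + 32200 = 154400
Branch B: 136000 (certain)
Overall = 0.25 × 154400 + 0.75 × 136000 = 38600 + 102000 = 140600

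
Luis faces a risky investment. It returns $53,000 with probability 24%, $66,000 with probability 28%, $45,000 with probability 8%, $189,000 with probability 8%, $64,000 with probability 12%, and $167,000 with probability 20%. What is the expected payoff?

$91,000

EV = 0.24 × 53000 + 0.28 × 66000 + 0.08 × 45000 + 0.08 × 189000 + 0.12 × 64000 + 0.2 × 167000 = 12720 + 18480 + 3600 + 15120 + 7680 + 33400 = 91000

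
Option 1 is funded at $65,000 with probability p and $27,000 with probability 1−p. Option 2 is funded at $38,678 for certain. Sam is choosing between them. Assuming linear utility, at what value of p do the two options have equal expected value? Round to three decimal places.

p·65000 + (1−p)·27000 = 38678
38000p + 27000 = 38678
p = (38678 − 27000) / 38000

p = 0.307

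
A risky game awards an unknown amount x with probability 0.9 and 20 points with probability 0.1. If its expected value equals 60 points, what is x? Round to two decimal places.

x = 64.44 points

0.9·x + 0.1·20 = 60
0.9·x = 60 − 2 = 58
x = 58 / 0.9 = 64.4444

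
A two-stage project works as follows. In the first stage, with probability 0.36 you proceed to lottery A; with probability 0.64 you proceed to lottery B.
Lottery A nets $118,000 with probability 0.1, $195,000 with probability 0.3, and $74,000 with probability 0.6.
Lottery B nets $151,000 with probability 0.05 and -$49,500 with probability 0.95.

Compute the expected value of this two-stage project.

EV(A) = 0.1 × 118000 + 0.3 × 195000 + 0.6 × 74000 = 11800 + 58500 + 44400 = 114700
EV(B) = 0.05 × 151000 + 0.95 × (-49500) = 7550 − 47025 = -39475
Overall = 0.36 × 114700 + 0.64 × (-39475) = 41292 − 25264 = 16028

$16,028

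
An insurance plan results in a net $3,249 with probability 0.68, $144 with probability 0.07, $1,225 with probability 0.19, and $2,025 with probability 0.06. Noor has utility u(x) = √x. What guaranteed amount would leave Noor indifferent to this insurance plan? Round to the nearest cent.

E[u] = 0.68·√3249 + 0.07·√144 + 0.19·√1225 + 0.06·√2025 = 0.68·57 + 0.07·12 + 0.19·35 + 0.06·45 = 48.95
CE = (48.95)² = 2396.1025

$2,396.10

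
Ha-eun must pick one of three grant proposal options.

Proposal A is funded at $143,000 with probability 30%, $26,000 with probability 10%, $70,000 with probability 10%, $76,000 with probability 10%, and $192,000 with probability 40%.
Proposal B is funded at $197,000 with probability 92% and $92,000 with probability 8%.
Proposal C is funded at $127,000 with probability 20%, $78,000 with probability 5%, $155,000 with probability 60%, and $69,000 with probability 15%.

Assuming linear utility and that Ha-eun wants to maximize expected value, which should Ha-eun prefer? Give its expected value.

Proposal A = 0.3 × 143000 + 0.1 × 26000 + 0.1 × 70000 + 0.1 × 76000 + 0.4 × 192000 = 42900 + 2600 + 7000 + 7600 + 76800 = 136900
Proposal B = 0.92 × 197000 + 0.08 × 92000 = 181240 + 7360 = 188600
Proposal C = 0.2 × 127000 + 0.05 × 78000 + 0.6 × 155000 + 0.15 × 69000 = 25400 + 3900 + 93000 + 10350 = 132650

Proposal B ($188,600)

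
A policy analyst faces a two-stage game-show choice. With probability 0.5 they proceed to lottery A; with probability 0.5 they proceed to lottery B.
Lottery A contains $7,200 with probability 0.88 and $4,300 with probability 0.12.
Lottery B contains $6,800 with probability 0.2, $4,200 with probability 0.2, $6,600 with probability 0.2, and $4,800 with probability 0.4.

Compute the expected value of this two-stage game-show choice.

EV(A) = 0.88 × 7200 + 0.12 × 4300 = 6336 + 516 = 6852
EV(B) = 0.2 × 6800 + 0.2 × 4200 + 0.2 × 6600 + 0.4 × 4800 = 1360 + 840 + 1320 + 1920 = 5440
Overall = 0.5 × 6852 + 0.5 × 5440 = 3426 + 2720 = 6146

$6,146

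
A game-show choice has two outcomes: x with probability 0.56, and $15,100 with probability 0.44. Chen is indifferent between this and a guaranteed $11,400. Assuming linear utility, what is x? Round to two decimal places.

x = $8,492.86

0.56·x + 0.44·15100 = 11400
0.56·x = 11400 − 6644 = 4756
x = 4756 / 0.56 = 8492.8571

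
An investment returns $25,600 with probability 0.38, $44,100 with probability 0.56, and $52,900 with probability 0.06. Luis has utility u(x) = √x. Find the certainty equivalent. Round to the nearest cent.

E[u] = 0.38·√25600 + 0.56·√44100 + 0.06·√52900 = 0.38·160 + 0.56·210 + 0.06·230 = 192.2
CE = (192.2)² = 36940.84

$36,940.84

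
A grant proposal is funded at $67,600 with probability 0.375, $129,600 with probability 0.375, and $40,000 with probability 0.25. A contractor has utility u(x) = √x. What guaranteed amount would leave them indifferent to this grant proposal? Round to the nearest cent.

$79,806.25

E[u] = 0.375·√67600 + 0.375·√129600 + 0.25·√40000 = 0.375·260 + 0.375·360 + 0.25·200 = 282.5
CE = (282.5)² = 79806.25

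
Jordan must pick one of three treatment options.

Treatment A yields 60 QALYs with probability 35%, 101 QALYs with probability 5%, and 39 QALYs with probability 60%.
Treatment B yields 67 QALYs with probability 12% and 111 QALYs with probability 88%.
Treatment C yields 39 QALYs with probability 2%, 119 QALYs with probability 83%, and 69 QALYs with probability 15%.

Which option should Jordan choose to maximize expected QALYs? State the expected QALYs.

Treatment C (109.9 QALYs)

Treatment A = 0.35 × 60 + 0.05 × 101 + 0.6 × 39 = 21 + 5.05 + 23.4 = 49.45
Treatment B = 0.12 × 67 + 0.88 × 111 = 8.04 + 97.68 = 105.72
Treatment C = 0.02 × 39 + 0.83 × 119 + 0.15 × 69 = 0.78 + 98.77 + 10.35 = 109.9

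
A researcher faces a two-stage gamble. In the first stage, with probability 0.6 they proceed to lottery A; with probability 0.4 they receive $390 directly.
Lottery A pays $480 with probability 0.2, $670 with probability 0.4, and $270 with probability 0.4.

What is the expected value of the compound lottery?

EV(A) = 0.2 × 480 + 0.4 × 670 + 0.4 × 270 = 96 + 268 + 108 = 472
Branch B: 390 (certain)
Overall = 0.6 × 472 + 0.4 × 390 = 283.2 + 156 = 439.2

$439.20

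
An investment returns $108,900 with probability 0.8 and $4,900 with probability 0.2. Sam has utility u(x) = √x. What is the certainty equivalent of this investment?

E[u] = 0.8·√108900 + 0.2·√4900 = 0.8·330 + 0.2·70 = 278
CE = (278)² = 77284

$77,284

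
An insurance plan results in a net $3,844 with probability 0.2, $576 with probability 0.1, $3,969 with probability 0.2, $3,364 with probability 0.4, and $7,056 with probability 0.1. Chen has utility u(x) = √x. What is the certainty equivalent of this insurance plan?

E[u] = 0.2·√3844 + 0.1·√576 + 0.2·√3969 + 0.4·√3364 + 0.1·√7056 = 0.2·62 + 0.1·24 + 0.2·63 + 0.4·58 + 0.1·84 = 59
CE = (59)² = 3481

$3,481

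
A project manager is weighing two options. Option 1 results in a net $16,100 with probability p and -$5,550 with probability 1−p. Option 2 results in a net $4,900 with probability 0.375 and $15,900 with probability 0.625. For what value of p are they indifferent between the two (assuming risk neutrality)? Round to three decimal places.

p = 0.800

EV(Option 2) = 0.375 × 4900 + 0.625 × 15900 = 1837.5 + 9937.5 = 11775
p·16100 + (1−p)·(-5550) = 11775
21650p − 5550 = 11775
p = (11775 + 5550) / 21650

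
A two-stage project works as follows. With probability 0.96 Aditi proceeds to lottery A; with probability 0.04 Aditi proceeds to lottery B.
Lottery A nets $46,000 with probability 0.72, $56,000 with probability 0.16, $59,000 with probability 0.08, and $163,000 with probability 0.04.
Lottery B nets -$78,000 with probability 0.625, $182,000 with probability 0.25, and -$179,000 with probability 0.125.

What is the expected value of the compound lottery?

EV(A) = 0.72 × 46000 + 0.16 × 56000 + 0.08 × 59000 + 0.04 × 163000 = 33120 + 8960 + 4720 + 6520 = 53320
EV(B) = 0.625 × (-78000) + 0.25 × 182000 + 0.125 × (-179000) = -48750 + 45500 − 22375 = -25625
Overall = 0.96 × 53320 + 0.04 × (-25625) = 51187.2 − 1025 = 50162.2

$50,162.20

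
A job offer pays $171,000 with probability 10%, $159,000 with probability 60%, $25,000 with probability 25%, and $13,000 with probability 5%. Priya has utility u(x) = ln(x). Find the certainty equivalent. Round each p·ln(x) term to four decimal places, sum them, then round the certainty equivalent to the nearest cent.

E[u] = 0.1·ln(171000) + 0.6·ln(159000) + 0.25·ln(25000) + 0.05·ln(13000) = 1.2049 + 7.1860 + 2.5317 + 0.4736 = 11.3962
CE = e^11.3962 ≈ 88982.94

$88,982.94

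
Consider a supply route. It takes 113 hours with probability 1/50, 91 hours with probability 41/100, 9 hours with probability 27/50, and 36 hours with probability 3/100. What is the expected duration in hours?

45.51 hours

EV = 1/50 × 113 + 41/100 × 91 + 27/50 × 9 + 3/100 × 36 = 2.26 + 37.31 + 4.86 + 1.08 = 45.51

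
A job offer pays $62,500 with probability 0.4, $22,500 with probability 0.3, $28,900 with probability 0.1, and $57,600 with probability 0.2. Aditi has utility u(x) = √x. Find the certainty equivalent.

E[u] = 0.4·√62500 + 0.3·√22500 + 0.1·√28900 + 0.2·√57600 = 0.4·250 + 0.3·150 + 0.1·170 + 0.2·240 = 210
CE = (210)² = 44100

$44,100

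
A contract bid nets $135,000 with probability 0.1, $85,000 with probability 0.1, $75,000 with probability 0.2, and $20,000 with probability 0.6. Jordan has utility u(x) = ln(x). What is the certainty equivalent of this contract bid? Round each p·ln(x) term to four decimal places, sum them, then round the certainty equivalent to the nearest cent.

E[u] = 0.1·ln(135000) + 0.1·ln(85000) + 0.2·ln(75000) + 0.6·ln(20000) = 1.1813 + 1.1350 + 2.2450 + 5.9421 = 10.5034
CE = e^10.5034 ≈ 36439.19

$36,439.19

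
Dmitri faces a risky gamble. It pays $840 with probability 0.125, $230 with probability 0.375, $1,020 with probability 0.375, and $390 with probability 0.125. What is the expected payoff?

EV = 0.125 × 840 + 0.375 × 230 + 0.375 × 1020 + 0.125 × 390 = 105 + 86.25 + 382.5 + 48.75 = 622.5

$622.50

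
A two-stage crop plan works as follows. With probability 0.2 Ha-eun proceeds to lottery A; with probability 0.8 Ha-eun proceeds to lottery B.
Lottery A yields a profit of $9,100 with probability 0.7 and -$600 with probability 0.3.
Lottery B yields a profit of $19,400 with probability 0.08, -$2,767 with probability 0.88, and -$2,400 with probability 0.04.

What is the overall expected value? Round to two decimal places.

$454.83

EV(A) = 0.7 × 9100 + 0.3 × (-600) = 6370 − 180 = 6190
EV(B) = 0.08 × 19400 + 0.88 × (-2767) + 0.04 × (-2400) = 1552 − 2434.96 − 96 = -978.96
Overall = 0.2 × 6190 + 0.8 × (-978.96) = 1238 − 783.168 = 454.832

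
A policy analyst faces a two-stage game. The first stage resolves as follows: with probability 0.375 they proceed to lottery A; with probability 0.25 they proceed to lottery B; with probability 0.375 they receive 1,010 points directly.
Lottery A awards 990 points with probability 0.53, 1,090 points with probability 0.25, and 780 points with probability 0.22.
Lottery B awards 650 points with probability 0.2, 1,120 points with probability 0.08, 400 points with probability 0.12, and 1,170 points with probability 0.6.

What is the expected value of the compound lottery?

984.45 points

EV(A) = 0.53 × 990 + 0.25 × 1090 + 0.22 × 780 = 524.7 + 272.5 + 171.6 = 968.8
EV(B) = 0.2 × 650 + 0.08 × 1120 + 0.12 × 400 + 0.6 × 1170 = 130 + 89.6 + 48 + 702 = 969.6
Branch C: 1010 (certain)
Overall = 0.375 × 968.8 + 0.25 × 969.6 + 0.375 × 1010 = 363.3 + 242.4 + 378.75 = 984.45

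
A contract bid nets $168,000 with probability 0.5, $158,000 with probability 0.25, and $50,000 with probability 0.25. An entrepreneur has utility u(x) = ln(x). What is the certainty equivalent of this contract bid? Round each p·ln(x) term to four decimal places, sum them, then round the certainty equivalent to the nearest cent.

E[u] = 0.5·ln(168000) + 0.25·ln(158000) + 0.25·ln(50000) = 6.0159 + 2.9926 + 2.7049 = 11.7134
CE = e^11.7134 ≈ 122198.25

$122,198.25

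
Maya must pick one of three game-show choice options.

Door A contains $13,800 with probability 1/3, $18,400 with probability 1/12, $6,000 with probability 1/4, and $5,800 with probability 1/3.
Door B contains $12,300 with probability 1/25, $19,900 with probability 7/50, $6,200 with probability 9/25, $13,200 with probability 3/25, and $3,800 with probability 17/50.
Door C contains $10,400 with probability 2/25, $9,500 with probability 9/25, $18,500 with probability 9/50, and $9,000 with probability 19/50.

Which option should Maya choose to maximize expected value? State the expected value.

Door C ($11,002)

Door A = 1/3 × 13800 + 1/12 × 18400 + 1/4 × 6000 + 1/3 × 5800 = 4600 + 1533.3333 + 1500 + 1933.3333 = 9566.6667
Door B = 1/25 × 12300 + 7/50 × 19900 + 9/25 × 6200 + 3/25 × 13200 + 17/50 × 3800 = 492 + 2786 + 2232 + 1584 + 1292 = 8386
Door C = 2/25 × 10400 + 9/25 × 9500 + 9/50 × 18500 + 19/50 × 9000 = 832 + 3420 + 3330 + 3420 = 11002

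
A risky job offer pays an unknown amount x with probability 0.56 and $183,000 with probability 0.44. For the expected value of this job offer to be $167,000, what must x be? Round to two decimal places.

x = $154,428.57

0.56·x + 0.44·183000 = 167000
0.56·x = 167000 − 80520 = 86480
x = 86480 / 0.56 = 154428.5714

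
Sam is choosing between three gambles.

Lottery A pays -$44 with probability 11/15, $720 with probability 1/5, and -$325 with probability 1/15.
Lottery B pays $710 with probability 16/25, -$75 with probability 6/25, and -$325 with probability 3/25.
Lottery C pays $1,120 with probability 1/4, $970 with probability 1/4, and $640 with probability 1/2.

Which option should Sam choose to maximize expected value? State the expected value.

Lottery A = 11/15 × (-44) + 1/5 × 720 + 1/15 × (-325) = -32.2667 + 144 − 21.6667 = 90.0667
Lottery B = 16/25 × 710 + 6/25 × (-75) + 3/25 × (-325) = 454.4 − 18 − 39 = 397.4
Lottery C = 1/4 × 1120 + 1/4 × 970 + 1/2 × 640 = 280 + 242.5 + 320 = 842.5

Lottery C ($842.50)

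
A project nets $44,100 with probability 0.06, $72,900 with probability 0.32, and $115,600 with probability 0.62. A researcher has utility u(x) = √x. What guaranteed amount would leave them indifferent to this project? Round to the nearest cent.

$95,976.04

E[u] = 0.06·√44100 + 0.32·√72900 + 0.62·√115600 = 0.06·210 + 0.32·270 + 0.62·340 = 309.8
CE = (309.8)² = 95976.04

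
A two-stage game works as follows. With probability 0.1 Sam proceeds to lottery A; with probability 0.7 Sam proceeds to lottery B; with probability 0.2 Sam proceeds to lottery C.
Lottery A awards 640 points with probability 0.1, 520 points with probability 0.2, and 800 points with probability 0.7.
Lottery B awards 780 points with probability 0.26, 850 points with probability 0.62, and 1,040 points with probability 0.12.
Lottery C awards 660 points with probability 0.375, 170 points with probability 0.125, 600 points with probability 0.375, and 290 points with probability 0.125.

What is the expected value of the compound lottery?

777.02 points

EV(A) = 0.1 × 640 + 0.2 × 520 + 0.7 × 800 = 64 + 104 + 560 = 728
EV(B) = 0.26 × 780 + 0.62 × 850 + 0.12 × 1040 = 202.8 + 527 + 124.8 = 854.6
EV(C) = 0.375 × 660 + 0.125 × 170 + 0.375 × 600 + 0.125 × 290 = 247.5 + 21.25 + 225 + 36.25 = 530
Overall = 0.1 × 728 + 0.7 × 854.6 + 0.2 × 530 = 72.8 + 598.22 + 106 = 777.02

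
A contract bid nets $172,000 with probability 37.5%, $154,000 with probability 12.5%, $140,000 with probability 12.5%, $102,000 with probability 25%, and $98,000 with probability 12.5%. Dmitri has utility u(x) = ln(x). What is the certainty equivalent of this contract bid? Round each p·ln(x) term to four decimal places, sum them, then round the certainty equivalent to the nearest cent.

$135,239.15

E[u] = 0.375·ln(172000) + 0.125·ln(154000) + 0.125·ln(140000) + 0.25·ln(102000) + 0.125·ln(98000) = 4.5207 + 1.4931 + 1.4812 + 2.8832 + 1.4366 = 11.8148
CE = e^11.8148 ≈ 135239.15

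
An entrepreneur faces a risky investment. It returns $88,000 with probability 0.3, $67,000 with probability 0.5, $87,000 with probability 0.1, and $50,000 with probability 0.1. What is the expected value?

EV = 0.3 × 88000 + 0.5 × 67000 + 0.1 × 87000 + 0.1 × 50000 = 26400 + 33500 + 8700 + 5000 = 73600

$73,600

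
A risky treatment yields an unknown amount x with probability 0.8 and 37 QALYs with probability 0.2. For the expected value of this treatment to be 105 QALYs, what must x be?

0.8·x + 0.2·37 = 105
0.8·x = 105 − 7.4 = 97.6
x = 97.6 / 0.8 = 122

x = 122 QALYs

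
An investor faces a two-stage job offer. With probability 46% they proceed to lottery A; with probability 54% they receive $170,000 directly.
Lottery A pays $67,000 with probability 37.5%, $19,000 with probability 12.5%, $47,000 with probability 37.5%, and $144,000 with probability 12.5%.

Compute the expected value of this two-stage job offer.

$120,837.50

EV(A) = 0.375 × 67000 + 0.125 × 19000 + 0.375 × 47000 + 0.125 × 144000 = 25125 + 2375 + 17625 + 18000 = 63125
Branch B: 170000 (certain)
Overall = 0.46 × 63125 + 0.54 × 170000 = 29037.5 + 91800 = 120837.5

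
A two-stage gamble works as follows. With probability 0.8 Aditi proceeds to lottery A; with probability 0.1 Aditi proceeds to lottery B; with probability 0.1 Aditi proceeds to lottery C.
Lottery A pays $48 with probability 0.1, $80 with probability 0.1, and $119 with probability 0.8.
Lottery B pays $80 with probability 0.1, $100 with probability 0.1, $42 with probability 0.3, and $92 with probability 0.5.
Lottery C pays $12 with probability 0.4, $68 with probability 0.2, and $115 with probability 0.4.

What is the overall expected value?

EV(A) = 0.1 × 48 + 0.1 × 80 + 0.8 × 119 = 4.8 + 8 + 95.2 = 108
EV(B) = 0.1 × 80 + 0.1 × 100 + 0.3 × 42 + 0.5 × 92 = 8 + 10 + 12.6 + 46 = 76.6
EV(C) = 0.4 × 12 + 0.2 × 68 + 0.4 × 115 = 4.8 + 13.6 + 46 = 64.4
Overall = 0.8 × 108 + 0.1 × 76.6 + 0.1 × 64.4 = 86.4 + 7.66 + 6.44 = 100.5

$100.50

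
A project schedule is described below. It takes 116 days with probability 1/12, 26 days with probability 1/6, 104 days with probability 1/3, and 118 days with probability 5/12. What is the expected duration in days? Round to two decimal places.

97.83 days

EV = 1/12 × 116 + 1/6 × 26 + 1/3 × 104 + 5/12 × 118 = 9.6667 + 4.3333 + 34.6667 + 49.1667 = 97.8333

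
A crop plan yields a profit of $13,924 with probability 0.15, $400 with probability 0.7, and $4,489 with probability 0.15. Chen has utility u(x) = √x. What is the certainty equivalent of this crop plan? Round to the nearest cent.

$1,743.06

E[u] = 0.15·√13924 + 0.7·√400 + 0.15·√4489 = 0.15·118 + 0.7·20 + 0.15·67 = 41.75
CE = (41.75)² = 1743.0625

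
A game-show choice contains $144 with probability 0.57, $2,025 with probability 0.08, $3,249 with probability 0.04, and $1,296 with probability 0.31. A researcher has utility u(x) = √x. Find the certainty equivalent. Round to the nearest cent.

$570.25

E[u] = 0.57·√144 + 0.08·√2025 + 0.04·√3249 + 0.31·√1296 = 0.57·12 + 0.08·45 + 0.04·57 + 0.31·36 = 23.88
CE = (23.88)² = 570.2544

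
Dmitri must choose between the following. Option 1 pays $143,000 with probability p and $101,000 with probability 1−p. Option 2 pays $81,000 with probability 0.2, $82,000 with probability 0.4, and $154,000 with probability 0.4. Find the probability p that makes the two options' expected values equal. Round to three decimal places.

EV(Option 2) = 0.2 × 81000 + 0.4 × 82000 + 0.4 × 154000 = 16200 + 32800 + 61600 = 110600
p·143000 + (1−p)·101000 = 110600
42000p + 101000 = 110600
p = (110600 − 101000) / 42000

p = 0.229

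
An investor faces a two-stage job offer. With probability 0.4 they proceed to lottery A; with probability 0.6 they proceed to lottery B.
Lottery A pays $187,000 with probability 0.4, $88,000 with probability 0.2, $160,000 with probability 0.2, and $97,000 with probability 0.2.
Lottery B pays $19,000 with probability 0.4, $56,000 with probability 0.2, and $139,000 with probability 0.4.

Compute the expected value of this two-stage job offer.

$102,160

EV(A) = 0.4 × 187000 + 0.2 × 88000 + 0.2 × 160000 + 0.2 × 97000 = 74800 + 17600 + 32000 + 19400 = 143800
EV(B) = 0.4 × 19000 + 0.2 × 56000 + 0.4 × 139000 = 7600 + 11200 + 55600 = 74400
Overall = 0.4 × 143800 + 0.6 × 74400 = 57520 + 44640 = 102160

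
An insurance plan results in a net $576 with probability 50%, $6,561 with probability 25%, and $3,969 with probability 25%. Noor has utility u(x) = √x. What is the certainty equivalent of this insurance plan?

$2,304

E[u] = 0.5·√576 + 0.25·√6561 + 0.25·√3969 = 0.5·24 + 0.25·81 + 0.25·63 = 48
CE = (48)² = 2304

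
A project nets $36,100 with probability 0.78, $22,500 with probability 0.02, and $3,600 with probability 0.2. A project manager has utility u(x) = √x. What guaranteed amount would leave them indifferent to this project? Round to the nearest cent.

E[u] = 0.78·√36100 + 0.02·√22500 + 0.2·√3600 = 0.78·190 + 0.02·150 + 0.2·60 = 163.2
CE = (163.2)² = 26634.24

$26,634.24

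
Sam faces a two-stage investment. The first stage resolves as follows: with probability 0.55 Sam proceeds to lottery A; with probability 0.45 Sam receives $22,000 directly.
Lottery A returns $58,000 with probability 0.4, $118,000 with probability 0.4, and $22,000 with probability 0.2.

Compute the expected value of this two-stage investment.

EV(A) = 0.4 × 58000 + 0.4 × 118000 + 0.2 × 22000 = 23200 + 47200 + 4400 = 74800
Branch B: 22000 (certain)
Overall = 0.55 × 74800 + 0.45 × 22000 = 41140 + 9900 = 51040

$51,040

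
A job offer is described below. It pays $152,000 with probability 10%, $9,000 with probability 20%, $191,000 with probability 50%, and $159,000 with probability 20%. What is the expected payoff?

EV = 0.1 × 152000 + 0.2 × 9000 + 0.5 × 191000 + 0.2 × 159000 = 15200 + 1800 + 95500 + 31800 = 144300

$144,300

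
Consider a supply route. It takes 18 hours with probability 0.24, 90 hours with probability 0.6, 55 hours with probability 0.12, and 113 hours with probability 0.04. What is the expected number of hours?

69.44 hours

EV = 0.24 × 18 + 0.6 × 90 + 0.12 × 55 + 0.04 × 113 = 4.32 + 54 + 6.6 + 4.52 = 69.44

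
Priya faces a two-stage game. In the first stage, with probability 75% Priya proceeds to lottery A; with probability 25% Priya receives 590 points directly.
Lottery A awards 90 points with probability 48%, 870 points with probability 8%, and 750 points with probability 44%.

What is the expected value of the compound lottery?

479.6 points

EV(A) = 0.48 × 90 + 0.08 × 870 + 0.44 × 750 = 43.2 + 69.6 + 330 = 442.8
Branch B: 590 (certain)
Overall = 0.75 × 442.8 + 0.25 × 590 = 332.1 + 147.5 = 479.6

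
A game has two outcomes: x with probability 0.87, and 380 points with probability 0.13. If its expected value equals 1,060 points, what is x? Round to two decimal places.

0.87·x + 0.13·380 = 1060
0.87·x = 1060 − 49.4 = 1010.6
x = 1010.6 / 0.87 = 1161.6092

x = 1161.61 points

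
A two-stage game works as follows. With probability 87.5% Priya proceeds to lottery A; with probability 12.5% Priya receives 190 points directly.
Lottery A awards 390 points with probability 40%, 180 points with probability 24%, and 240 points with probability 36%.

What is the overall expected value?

273.65 points

EV(A) = 0.4 × 390 + 0.24 × 180 + 0.36 × 240 = 156 + 43.2 + 86.4 = 285.6
Branch B: 190 (certain)
Overall = 0.875 × 285.6 + 0.125 × 190 = 249.9 + 23.75 = 273.65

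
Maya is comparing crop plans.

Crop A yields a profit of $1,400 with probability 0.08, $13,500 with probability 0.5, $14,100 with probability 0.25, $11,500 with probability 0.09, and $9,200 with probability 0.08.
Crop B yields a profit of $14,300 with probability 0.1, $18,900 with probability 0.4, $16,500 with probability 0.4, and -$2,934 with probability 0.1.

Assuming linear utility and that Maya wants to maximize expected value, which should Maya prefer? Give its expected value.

Crop B ($15,296.60)

Crop A = 0.08 × 1400 + 0.5 × 13500 + 0.25 × 14100 + 0.09 × 11500 + 0.08 × 9200 = 112 + 6750 + 3525 + 1035 + 736 = 12158
Crop B = 0.1 × 14300 + 0.4 × 18900 + 0.4 × 16500 + 0.1 × (-2934) = 1430 + 7560 + 6600 − 293.4 = 15296.6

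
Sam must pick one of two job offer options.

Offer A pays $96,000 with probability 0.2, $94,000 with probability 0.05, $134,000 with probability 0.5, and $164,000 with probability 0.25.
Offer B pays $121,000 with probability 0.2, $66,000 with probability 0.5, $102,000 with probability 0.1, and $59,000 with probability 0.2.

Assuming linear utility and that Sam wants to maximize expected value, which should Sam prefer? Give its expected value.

Offer A ($131,900)

Offer A = 0.2 × 96000 + 0.05 × 94000 + 0.5 × 134000 + 0.25 × 164000 = 19200 + 4700 + 67000 + 41000 = 131900
Offer B = 0.2 × 121000 + 0.5 × 66000 + 0.1 × 102000 + 0.2 × 59000 = 24200 + 33000 + 10200 + 11800 = 79200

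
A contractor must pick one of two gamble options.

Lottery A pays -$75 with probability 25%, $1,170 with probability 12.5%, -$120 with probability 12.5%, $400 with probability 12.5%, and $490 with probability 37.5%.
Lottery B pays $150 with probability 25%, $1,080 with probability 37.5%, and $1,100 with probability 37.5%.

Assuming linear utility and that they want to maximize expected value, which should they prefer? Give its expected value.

Lottery B ($855)

Lottery A = 0.25 × (-75) + 0.125 × 1170 + 0.125 × (-120) + 0.125 × 400 + 0.375 × 490 = -18.75 + 146.25 − 15 + 50 + 183.75 = 346.25
Lottery B = 0.25 × 150 + 0.375 × 1080 + 0.375 × 1100 = 37.5 + 405 + 412.5 = 855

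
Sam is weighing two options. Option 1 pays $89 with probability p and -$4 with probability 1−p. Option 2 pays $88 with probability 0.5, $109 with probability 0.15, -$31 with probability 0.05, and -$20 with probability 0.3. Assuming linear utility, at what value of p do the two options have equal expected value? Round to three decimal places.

EV(Option 2) = 0.5 × 88 + 0.15 × 109 + 0.05 × (-31) + 0.3 × (-20) = 44 + 16.35 − 1.55 − 6 = 52.8
p·89 + (1−p)·(-4) = 52.8
93p − 4 = 52.8
p = (52.8 + 4) / 93

p = 0.611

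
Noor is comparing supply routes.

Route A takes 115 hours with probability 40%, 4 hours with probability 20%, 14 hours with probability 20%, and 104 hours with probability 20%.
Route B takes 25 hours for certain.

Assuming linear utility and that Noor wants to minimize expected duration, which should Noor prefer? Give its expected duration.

Route A = 0.4 × 115 + 0.2 × 4 + 0.2 × 14 + 0.2 × 104 = 46 + 0.8 + 2.8 + 20.8 = 70.4
Route B: 25 (certain)

Route B (25 hours)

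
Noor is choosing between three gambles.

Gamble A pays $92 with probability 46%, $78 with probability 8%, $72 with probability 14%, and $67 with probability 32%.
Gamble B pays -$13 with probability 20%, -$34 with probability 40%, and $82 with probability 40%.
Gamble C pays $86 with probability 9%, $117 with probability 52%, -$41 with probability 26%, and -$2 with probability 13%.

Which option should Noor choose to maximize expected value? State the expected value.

Gamble A = 0.46 × 92 + 0.08 × 78 + 0.14 × 72 + 0.32 × 67 = 42.32 + 6.24 + 10.08 + 21.44 = 80.08
Gamble B = 0.2 × (-13) + 0.4 × (-34) + 0.4 × 82 = -2.6 − 13.6 + 32.8 = 16.6
Gamble C = 0.09 × 86 + 0.52 × 117 + 0.26 × (-41) + 0.13 × (-2) = 7.74 + 60.84 − 10.66 − 0.26 = 57.66

Gamble A ($80.08)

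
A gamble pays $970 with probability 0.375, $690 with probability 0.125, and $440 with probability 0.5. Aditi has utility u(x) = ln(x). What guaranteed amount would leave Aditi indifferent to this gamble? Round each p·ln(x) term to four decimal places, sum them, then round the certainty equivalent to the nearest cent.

$626.09

E[u] = 0.375·ln(970) + 0.125·ln(690) + 0.5·ln(440) = 2.5790 + 0.8171 + 3.0434 = 6.4395
CE = e^6.4395 ≈ 626.09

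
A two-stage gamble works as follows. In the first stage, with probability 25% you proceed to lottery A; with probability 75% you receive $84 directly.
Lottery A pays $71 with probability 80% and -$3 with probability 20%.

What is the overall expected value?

$77.05

EV(A) = 0.8 × 71 + 0.2 × (-3) = 56.8 − 0.6 = 56.2
Branch B: 84 (certain)
Overall = 0.25 × 56.2 + 0.75 × 84 = 14.05 + 63 = 77.05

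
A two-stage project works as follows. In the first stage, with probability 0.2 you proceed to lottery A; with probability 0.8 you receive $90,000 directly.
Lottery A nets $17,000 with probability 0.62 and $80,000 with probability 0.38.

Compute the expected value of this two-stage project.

$80,188

EV(A) = 0.62 × 17000 + 0.38 × 80000 = 10540 + 30400 = 40940
Branch B: 90000 (certain)
Overall = 0.2 × 40940 + 0.8 × 90000 = 8188 + 72000 = 80188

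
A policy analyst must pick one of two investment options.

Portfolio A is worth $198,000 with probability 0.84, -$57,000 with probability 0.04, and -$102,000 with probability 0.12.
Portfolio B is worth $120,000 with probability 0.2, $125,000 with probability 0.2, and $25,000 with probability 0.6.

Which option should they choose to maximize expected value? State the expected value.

Portfolio A = 0.84 × 198000 + 0.04 × (-57000) + 0.12 × (-102000) = 166320 − 2280 − 12240 = 151800
Portfolio B = 0.2 × 120000 + 0.2 × 125000 + 0.6 × 25000 = 24000 + 25000 + 15000 = 64000

Portfolio A ($151,800)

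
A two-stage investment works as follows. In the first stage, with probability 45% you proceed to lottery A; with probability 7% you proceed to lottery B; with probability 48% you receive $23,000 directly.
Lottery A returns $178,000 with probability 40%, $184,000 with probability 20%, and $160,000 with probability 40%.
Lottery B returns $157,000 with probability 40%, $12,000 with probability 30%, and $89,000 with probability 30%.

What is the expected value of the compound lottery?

EV(A) = 0.4 × 178000 + 0.2 × 184000 + 0.4 × 160000 = 71200 + 36800 + 64000 = 172000
EV(B) = 0.4 × 157000 + 0.3 × 12000 + 0.3 × 89000 = 62800 + 3600 + 26700 = 93100
Branch C: 23000 (certain)
Overall = 0.45 × 172000 + 0.07 × 93100 + 0.48 × 23000 = 77400 + 6517 + 11040 = 94957

$94,957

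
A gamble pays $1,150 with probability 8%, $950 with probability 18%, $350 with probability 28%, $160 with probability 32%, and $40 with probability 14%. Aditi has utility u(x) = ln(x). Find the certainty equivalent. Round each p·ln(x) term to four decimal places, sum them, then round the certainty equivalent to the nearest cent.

E[u] = 0.08·ln(1150) + 0.18·ln(950) + 0.28·ln(350) + 0.32·ln(160) + 0.14·ln(40) = 0.5638 + 1.2342 + 1.6402 + 1.6241 + 0.5164 = 5.5787
CE = e^5.5787 ≈ 264.73

$264.73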